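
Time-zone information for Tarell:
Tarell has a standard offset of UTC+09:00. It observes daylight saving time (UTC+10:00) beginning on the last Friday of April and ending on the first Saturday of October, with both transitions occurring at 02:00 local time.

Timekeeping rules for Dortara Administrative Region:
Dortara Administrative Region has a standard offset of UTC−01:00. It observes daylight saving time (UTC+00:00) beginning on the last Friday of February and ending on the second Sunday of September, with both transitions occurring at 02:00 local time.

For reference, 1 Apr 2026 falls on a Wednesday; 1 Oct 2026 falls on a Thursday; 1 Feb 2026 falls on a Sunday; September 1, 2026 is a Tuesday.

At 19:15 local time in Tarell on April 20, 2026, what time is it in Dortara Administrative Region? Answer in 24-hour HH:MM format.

1 April 2026 is a Wednesday, so Fridays fall on 3, 10, 17, 24; the last is April 24.
1 October 2026 is a Thursday, so the first Saturday is October 3.
April 20, 2026 is outside the daylight-saving period (24 April – 3 October), so Tarell is on standard time, UTC+09:00.
19:15 Tarell − 9h = 10:15 UTC.
1 February 2026 is a Sunday, so Fridays fall on 6, 13, 20, 27; the last is February 27.
1 September 2026 is a Tuesday, so the first Sunday is September 6 and the second is September 13.
At the standard offset (UTC−01:00), 10:15 UTC − 1h = 09:15 Dortara Administrative Region standard time.
Daylight saving runs 27 February – 13 September; the standard-time date in Dortara Administrative Region, April 20, 2026, is inside that window, so Dortara Administrative Region is at UTC+00:00.
10:15 UTC + 0h = 10:15 Dortara Administrative Region.

10:15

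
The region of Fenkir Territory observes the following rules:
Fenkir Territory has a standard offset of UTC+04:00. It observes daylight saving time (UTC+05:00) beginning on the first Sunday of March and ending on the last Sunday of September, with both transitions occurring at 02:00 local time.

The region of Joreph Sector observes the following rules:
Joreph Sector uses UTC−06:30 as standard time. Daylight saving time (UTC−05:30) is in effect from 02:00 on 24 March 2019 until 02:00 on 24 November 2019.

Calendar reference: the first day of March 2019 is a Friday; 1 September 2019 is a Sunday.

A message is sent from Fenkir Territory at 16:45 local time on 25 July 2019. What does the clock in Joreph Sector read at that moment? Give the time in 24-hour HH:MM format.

1 March 2019 is a Friday, so the first Sunday is March 3.
1 September 2019 is a Sunday, so Sundays fall on 1, 8, 15, 22, 29; the last is September 29.
25 July 2019 falls between 3 March and 29 September, so daylight saving is in effect and Fenkir Territory is at UTC+05:00.
16:45 Fenkir Territory − 5h = 11:45 UTC.
At the standard offset (UTC−06:30), 11:45 UTC − 6h30m = 05:15 Joreph Sector standard time.
The standard-time date in Joreph Sector, 25 July 2019, falls between 24 March and 24 November, so daylight saving is in effect and Joreph Sector is at UTC−05:30.
11:45 UTC − 5h30m = 06:15 Joreph Sector.

06:15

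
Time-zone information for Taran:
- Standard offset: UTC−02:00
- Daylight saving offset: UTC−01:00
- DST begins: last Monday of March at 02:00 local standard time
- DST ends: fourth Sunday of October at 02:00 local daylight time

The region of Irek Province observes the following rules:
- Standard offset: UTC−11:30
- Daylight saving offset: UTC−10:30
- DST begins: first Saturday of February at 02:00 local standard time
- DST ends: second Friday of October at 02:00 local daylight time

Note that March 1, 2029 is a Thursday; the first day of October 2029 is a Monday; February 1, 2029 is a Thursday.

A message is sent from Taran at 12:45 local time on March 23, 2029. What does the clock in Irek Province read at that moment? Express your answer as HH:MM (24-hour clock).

1 March 2029 is a Thursday, so Mondays fall on 5, 12, 19, 26; the last is March 26.
1 October 2029 is a Monday, so the first Sunday is October 7 and the fourth is October 28.
March 23, 2029 is outside the daylight-saving period (26 March – 28 October), so Taran is on standard time, UTC−02:00.
12:45 Taran + 2h = 14:45 UTC.
1 February 2029 is a Thursday, so the first Saturday is February 3.
1 October 2029 is a Monday, so the first Friday is October 5 and the second is October 12.
At the standard offset (UTC−11:30), 14:45 UTC − 11h30m = 03:15 Irek Province standard time.
The standard-time date in Irek Province, March 23, 2029, falls between 3 February and 12 October, so daylight saving is in effect and Irek Province is at UTC−10:30.
14:45 UTC − 10h30m = 04:15 Irek Province.

04:15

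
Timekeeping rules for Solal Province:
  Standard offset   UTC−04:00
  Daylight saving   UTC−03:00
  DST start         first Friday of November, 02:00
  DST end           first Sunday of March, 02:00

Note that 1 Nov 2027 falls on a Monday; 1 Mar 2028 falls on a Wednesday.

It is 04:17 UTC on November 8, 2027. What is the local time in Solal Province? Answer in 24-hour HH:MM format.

01:17

1 November 2027 is a Monday, so the first Friday is November 5.
1 March 2028 is a Wednesday, so the first Sunday is March 5.
At the standard offset (UTC−04:00), 04:17 UTC − 4h = 00:17 Solal Province standard time.
The standard-time date in Solal Province, November 8, 2027, lies within the daylight-saving period (5 November 2027 – 5 March 2028), so Solal Province is on daylight time, UTC−03:00.
04:17 UTC − 3h = 01:17 local.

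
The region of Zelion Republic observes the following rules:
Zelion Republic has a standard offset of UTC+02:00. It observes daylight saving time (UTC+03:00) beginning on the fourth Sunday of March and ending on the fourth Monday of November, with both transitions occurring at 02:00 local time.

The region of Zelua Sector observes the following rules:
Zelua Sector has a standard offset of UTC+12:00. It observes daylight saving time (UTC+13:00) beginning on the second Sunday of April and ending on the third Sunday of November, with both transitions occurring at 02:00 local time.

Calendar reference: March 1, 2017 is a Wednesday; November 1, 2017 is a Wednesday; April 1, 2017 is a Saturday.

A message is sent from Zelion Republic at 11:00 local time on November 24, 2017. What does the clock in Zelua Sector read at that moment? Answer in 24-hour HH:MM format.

20:00

1 March 2017 is a Wednesday, so the first Sunday is March 5 and the fourth is March 26.
1 November 2017 is a Wednesday, so the first Monday is November 6 and the fourth is November 27.
November 24, 2017 falls between 26 March and 27 November, so daylight saving is in effect and Zelion Republic is at UTC+03:00.
11:00 Zelion Republic − 3h = 08:00 UTC.
1 April 2017 is a Saturday, so the first Sunday is April 2 and the second is April 9.
1 November 2017 is a Wednesday, so the first Sunday is November 5 and the third is November 19.
At the standard offset (UTC+12:00), 08:00 UTC + 12h = 20:00 Zelua Sector standard time.
The standard-time date in Zelua Sector, November 24, 2017, is outside the daylight-saving period (9 April – 19 November), so Zelua Sector is on standard time, UTC+12:00.
08:00 UTC + 12h = 20:00 Zelua Sector.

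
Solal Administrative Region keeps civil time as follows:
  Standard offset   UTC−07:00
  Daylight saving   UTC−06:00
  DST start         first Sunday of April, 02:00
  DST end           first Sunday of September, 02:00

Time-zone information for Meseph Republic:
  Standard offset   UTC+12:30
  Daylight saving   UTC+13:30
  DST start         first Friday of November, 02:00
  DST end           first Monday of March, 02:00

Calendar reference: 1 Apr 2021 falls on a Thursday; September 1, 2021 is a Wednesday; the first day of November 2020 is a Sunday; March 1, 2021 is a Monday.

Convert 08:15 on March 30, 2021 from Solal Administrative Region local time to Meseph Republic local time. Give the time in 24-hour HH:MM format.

03:45

1 April 2021 is a Thursday, so the first Sunday is April 4.
1 September 2021 is a Wednesday, so the first Sunday is September 5.
Daylight saving runs 4 April – 5 September; March 30, 2021 is outside that window, so Solal Administrative Region is on standard time at UTC−07:00.
08:15 Solal Administrative Region + 7h = 15:15 UTC.
1 November 2020 is a Sunday, so the first Friday is November 6.
1 March 2021 is a Monday, so the first Monday is March 1.
At the standard offset (UTC+12:30), 15:15 UTC + 12h30m = 03:45 Meseph Republic standard time (rolling into the next day, 31 March 2021).
The standard-time date in Meseph Republic, March 31, 2021, does not fall between 6 November 2020 and 1 March 2021, so daylight saving is not in effect and Meseph Republic is at UTC+12:30.
15:15 UTC + 12h30m = 03:45 Meseph Republic (rolling into the next day, 31 March 2021).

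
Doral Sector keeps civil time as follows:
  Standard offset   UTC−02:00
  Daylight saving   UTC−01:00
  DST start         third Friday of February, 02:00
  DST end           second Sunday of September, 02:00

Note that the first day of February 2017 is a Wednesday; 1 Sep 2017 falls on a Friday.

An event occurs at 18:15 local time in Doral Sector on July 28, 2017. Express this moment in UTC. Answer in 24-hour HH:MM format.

19:15

1 February 2017 is a Wednesday, so the first Friday is February 3 and the third is February 17.
1 September 2017 is a Friday, so the first Sunday is September 3 and the second is September 10.
July 28, 2017 lies within the daylight-saving period (17 February – 10 September), so Doral Sector is on daylight time, UTC−01:00.
18:15 local + 1h = 19:15 UTC.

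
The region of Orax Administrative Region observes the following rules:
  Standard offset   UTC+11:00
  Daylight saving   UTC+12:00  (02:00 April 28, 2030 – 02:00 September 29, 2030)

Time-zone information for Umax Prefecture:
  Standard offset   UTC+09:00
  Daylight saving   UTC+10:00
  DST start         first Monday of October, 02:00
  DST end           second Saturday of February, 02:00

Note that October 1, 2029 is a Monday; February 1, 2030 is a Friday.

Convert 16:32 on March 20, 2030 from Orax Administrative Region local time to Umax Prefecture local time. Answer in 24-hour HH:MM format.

14:32

Daylight saving runs 28 April – 29 September; March 20, 2030 is outside that window, so Orax Administrative Region is on standard time at UTC+11:00.
16:32 Orax Administrative Region − 11h = 05:32 UTC.
1 October 2029 is a Monday, so the first Monday is October 1.
1 February 2030 is a Friday, so the first Saturday is February 2 and the second is February 9.
At the standard offset (UTC+09:00), 05:32 UTC + 9h = 14:32 Umax Prefecture standard time.
The standard-time date in Umax Prefecture, March 20, 2030, does not fall between 1 October 2029 and 9 February 2030, so daylight saving is not in effect and Umax Prefecture is at UTC+09:00.
05:32 UTC + 9h = 14:32 Umax Prefecture.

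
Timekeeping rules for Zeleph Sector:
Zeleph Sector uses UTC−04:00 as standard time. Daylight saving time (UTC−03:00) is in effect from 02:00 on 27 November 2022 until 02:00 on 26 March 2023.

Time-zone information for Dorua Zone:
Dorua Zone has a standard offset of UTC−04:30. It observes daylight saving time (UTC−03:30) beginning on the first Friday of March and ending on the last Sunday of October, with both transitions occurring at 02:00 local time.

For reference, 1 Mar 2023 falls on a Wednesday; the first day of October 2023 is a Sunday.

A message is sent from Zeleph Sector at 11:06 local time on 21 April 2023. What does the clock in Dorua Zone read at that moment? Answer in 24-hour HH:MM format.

11:36

21 April 2023 is outside the daylight-saving period (27 November 2022 – 26 March 2023), so Zeleph Sector is on standard time, UTC−04:00.
11:06 Zeleph Sector + 4h = 15:06 UTC.
1 March 2023 is a Wednesday, so the first Friday is March 3.
1 October 2023 is a Sunday, so Sundays fall on 1, 8, 15, 22, 29; the last is October 29.
At the standard offset (UTC−04:30), 15:06 UTC − 4h30m = 10:36 Dorua Zone standard time.
Daylight saving runs 3 March – 29 October; the standard-time date in Dorua Zone, 21 April 2023, is inside that window, so Dorua Zone is at UTC−03:30.
15:06 UTC − 3h30m = 11:36 Dorua Zone.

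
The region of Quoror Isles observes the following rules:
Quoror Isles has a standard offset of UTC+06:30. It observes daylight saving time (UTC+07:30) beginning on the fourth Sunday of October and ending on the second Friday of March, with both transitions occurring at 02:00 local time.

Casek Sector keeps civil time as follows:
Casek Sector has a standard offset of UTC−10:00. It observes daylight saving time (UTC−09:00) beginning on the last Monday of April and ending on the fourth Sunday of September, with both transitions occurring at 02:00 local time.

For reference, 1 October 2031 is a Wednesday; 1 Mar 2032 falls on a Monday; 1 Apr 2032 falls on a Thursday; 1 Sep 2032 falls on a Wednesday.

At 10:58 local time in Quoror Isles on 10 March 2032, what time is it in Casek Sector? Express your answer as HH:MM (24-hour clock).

1 October 2031 is a Wednesday, so the first Sunday is October 5 and the fourth is October 26.
1 March 2032 is a Monday, so the first Friday is March 5 and the second is March 12.
10 March 2032 lies within the daylight-saving period (26 October 2031 – 12 March 2032), so Quoror Isles is on daylight time, UTC+07:30.
10:58 Quoror Isles − 7h30m = 03:28 UTC.
1 April 2032 is a Thursday, so Mondays fall on 5, 12, 19, 26; the last is April 26.
1 September 2032 is a Wednesday, so the first Sunday is September 5 and the fourth is September 26.
At the standard offset (UTC−10:00), 03:28 UTC − 10h = 17:28 Casek Sector standard time (rolling into the previous day, 9 March 2032).
Daylight saving runs 26 April – 26 September; the standard-time date in Casek Sector, 9 March 2032, is outside that window, so Casek Sector is on standard time at UTC−10:00.
03:28 UTC − 10h = 17:28 Casek Sector (rolling into the previous day, 9 March 2032).

17:28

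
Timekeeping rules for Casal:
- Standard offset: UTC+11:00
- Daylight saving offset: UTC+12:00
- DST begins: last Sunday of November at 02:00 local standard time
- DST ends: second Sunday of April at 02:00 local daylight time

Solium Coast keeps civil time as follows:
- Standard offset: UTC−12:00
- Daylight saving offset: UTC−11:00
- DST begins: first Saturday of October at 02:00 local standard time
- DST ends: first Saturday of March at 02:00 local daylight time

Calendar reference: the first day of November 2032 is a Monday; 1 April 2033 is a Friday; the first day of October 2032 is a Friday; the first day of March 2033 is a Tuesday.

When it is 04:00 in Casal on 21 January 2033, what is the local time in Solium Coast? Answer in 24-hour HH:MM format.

1 November 2032 is a Monday, so Sundays fall on 7, 14, 21, 28; the last is November 28.
1 April 2033 is a Friday, so the first Sunday is April 3 and the second is April 10.
21 January 2033 falls between 28 November 2032 and 10 April 2033, so daylight saving is in effect and Casal is at UTC+12:00.
04:00 Casal − 12h = 16:00 UTC (rolling into the previous day, 20 January 2033).
1 October 2032 is a Friday, so the first Saturday is October 2.
1 March 2033 is a Tuesday, so the first Saturday is March 5.
At the standard offset (UTC−12:00), 16:00 UTC − 12h = 04:00 Solium Coast standard time.
Daylight saving runs 2 October 2032 – 5 March 2033; the standard-time date in Solium Coast, 20 January 2033, is inside that window, so Solium Coast is at UTC−11:00.
16:00 UTC − 11h = 05:00 Solium Coast.

05:00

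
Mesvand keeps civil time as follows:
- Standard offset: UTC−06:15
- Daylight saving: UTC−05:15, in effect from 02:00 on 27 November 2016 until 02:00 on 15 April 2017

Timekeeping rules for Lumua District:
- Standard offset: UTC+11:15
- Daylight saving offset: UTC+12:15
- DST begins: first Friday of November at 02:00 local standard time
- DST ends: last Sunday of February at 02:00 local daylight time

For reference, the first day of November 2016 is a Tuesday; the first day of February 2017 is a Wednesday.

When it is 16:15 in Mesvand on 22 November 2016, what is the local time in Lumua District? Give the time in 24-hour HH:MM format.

22 November 2016 is outside the daylight-saving period (27 November 2016 – 15 April 2017), so Mesvand is on standard time, UTC−06:15.
16:15 Mesvand + 6h15m = 22:30 UTC.
1 November 2016 is a Tuesday, so the first Friday is November 4.
1 February 2017 is a Wednesday, so Sundays fall on 5, 12, 19, 26; the last is February 26.
At the standard offset (UTC+11:15), 22:30 UTC + 11h15m = 09:45 Lumua District standard time (rolling into the next day, 23 November 2016).
The standard-time date in Lumua District, 23 November 2016, falls between 4 November 2016 and 26 February 2017, so daylight saving is in effect and Lumua District is at UTC+12:15.
22:30 UTC + 12h15m = 10:45 Lumua District (rolling into the next day, 23 November 2016).

10:45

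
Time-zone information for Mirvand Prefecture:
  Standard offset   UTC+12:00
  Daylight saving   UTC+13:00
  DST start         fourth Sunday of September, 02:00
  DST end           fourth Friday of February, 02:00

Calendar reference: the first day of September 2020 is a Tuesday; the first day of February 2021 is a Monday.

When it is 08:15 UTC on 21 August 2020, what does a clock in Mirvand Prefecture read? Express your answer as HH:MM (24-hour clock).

20:15

1 September 2020 is a Tuesday, so the first Sunday is September 6 and the fourth is September 27.
1 February 2021 is a Monday, so the first Friday is February 5 and the fourth is February 26.
At the standard offset (UTC+12:00), 08:15 UTC + 12h = 20:15 Mirvand Prefecture standard time.
The standard-time date in Mirvand Prefecture, 21 August 2020, does not fall between 27 September 2020 and 26 February 2021, so daylight saving is not in effect and Mirvand Prefecture is at UTC+12:00.
08:15 UTC + 12h = 20:15 local.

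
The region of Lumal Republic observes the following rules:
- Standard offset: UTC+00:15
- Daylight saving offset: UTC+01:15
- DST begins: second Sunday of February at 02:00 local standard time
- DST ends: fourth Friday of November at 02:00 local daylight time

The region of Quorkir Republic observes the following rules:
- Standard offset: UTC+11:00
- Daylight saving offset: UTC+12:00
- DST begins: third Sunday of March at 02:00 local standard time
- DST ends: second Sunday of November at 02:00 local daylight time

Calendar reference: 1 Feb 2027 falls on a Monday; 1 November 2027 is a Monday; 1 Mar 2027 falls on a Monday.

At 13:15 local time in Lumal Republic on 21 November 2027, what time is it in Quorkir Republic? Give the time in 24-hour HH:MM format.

23:00

1 February 2027 is a Monday, so the first Sunday is February 7 and the second is February 14.
1 November 2027 is a Monday, so the first Friday is November 5 and the fourth is November 26.
21 November 2027 lies within the daylight-saving period (14 February – 26 November), so Lumal Republic is on daylight time, UTC+01:15.
13:15 Lumal Republic − 1h15m = 12:00 UTC.
1 March 2027 is a Monday, so the first Sunday is March 7 and the third is March 21.
1 November 2027 is a Monday, so the first Sunday is November 7 and the second is November 14.
At the standard offset (UTC+11:00), 12:00 UTC + 11h = 23:00 Quorkir Republic standard time.
The standard-time date in Quorkir Republic, 21 November 2027, does not fall between 21 March and 14 November, so daylight saving is not in effect and Quorkir Republic is at UTC+11:00.
12:00 UTC + 11h = 23:00 Quorkir Republic.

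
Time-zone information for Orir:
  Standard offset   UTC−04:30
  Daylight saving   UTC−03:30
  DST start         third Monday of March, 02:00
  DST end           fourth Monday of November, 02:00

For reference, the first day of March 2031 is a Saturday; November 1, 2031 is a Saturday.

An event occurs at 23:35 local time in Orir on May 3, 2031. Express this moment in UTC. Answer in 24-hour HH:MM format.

03:05

1 March 2031 is a Saturday, so the first Monday is March 3 and the third is March 17.
1 November 2031 is a Saturday, so the first Monday is November 3 and the fourth is November 24.
May 3, 2031 lies within the daylight-saving period (17 March – 24 November), so Orir is on daylight time, UTC−03:30.
23:35 local + 3h30m = 03:05 UTC (rolling into the next day, 4 May 2031).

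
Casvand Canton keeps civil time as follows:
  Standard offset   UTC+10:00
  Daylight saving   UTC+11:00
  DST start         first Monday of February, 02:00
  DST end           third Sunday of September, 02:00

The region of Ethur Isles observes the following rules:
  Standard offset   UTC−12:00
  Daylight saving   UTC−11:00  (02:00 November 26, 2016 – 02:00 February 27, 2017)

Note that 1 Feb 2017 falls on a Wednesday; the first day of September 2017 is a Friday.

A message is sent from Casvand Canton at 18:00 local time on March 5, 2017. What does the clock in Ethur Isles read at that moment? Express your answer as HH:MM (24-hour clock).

1 February 2017 is a Wednesday, so the first Monday is February 6.
1 September 2017 is a Friday, so the first Sunday is September 3 and the third is September 17.
March 5, 2017 lies within the daylight-saving period (6 February – 17 September), so Casvand Canton is on daylight time, UTC+11:00.
18:00 Casvand Canton − 11h = 07:00 UTC.
At the standard offset (UTC−12:00), 07:00 UTC − 12h = 19:00 Ethur Isles standard time (rolling into the previous day, 4 March 2017).
The standard-time date in Ethur Isles, March 4, 2017, does not fall between 26 November 2016 and 27 February 2017, so daylight saving is not in effect and Ethur Isles is at UTC−12:00.
07:00 UTC − 12h = 19:00 Ethur Isles (rolling into the previous day, 4 March 2017).

19:00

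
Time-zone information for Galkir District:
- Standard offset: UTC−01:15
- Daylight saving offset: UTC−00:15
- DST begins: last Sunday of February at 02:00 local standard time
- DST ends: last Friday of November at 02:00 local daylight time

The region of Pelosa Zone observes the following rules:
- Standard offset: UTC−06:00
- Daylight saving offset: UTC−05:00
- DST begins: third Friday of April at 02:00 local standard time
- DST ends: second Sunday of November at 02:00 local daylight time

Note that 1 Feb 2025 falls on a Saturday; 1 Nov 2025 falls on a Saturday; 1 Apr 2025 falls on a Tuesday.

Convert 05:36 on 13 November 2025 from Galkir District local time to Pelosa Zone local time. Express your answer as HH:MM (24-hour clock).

1 February 2025 is a Saturday, so Sundays fall on 2, 9, 16, 23; the last is February 23.
1 November 2025 is a Saturday, so Fridays fall on 7, 14, 21, 28; the last is November 28.
13 November 2025 lies within the daylight-saving period (23 February – 28 November), so Galkir District is on daylight time, UTC−00:15.
05:36 Galkir District + 0h15m = 05:51 UTC.
1 April 2025 is a Tuesday, so the first Friday is April 4 and the third is April 18.
1 November 2025 is a Saturday, so the first Sunday is November 2 and the second is November 9.
At the standard offset (UTC−06:00), 05:51 UTC − 6h = 23:51 Pelosa Zone standard time (rolling into the previous day, 12 November 2025).
Daylight saving runs 18 April – 9 November; the standard-time date in Pelosa Zone, 12 November 2025, is outside that window, so Pelosa Zone is on standard time at UTC−06:00.
05:51 UTC − 6h = 23:51 Pelosa Zone (rolling into the previous day, 12 November 2025).

23:51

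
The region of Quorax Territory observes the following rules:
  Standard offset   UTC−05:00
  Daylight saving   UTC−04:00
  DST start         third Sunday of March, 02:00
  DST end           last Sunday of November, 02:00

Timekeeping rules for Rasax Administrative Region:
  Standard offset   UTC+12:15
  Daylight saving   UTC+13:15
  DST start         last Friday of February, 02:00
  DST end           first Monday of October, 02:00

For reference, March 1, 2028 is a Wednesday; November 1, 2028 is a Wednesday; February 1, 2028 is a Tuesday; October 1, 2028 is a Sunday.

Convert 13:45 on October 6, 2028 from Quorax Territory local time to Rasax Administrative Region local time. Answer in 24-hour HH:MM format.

1 March 2028 is a Wednesday, so the first Sunday is March 5 and the third is March 19.
1 November 2028 is a Wednesday, so Sundays fall on 5, 12, 19, 26; the last is November 26.
October 6, 2028 falls between 19 March and 26 November, so daylight saving is in effect and Quorax Territory is at UTC−04:00.
13:45 Quorax Territory + 4h = 17:45 UTC.
1 February 2028 is a Tuesday, so Fridays fall on 4, 11, 18, 25; the last is February 25.
1 October 2028 is a Sunday, so the first Monday is October 2.
At the standard offset (UTC+12:15), 17:45 UTC + 12h15m = 06:00 Rasax Administrative Region standard time (rolling into the next day, 7 October 2028).
The standard-time date in Rasax Administrative Region, October 7, 2028, does not fall between 25 February and 2 October, so daylight saving is not in effect and Rasax Administrative Region is at UTC+12:15.
17:45 UTC + 12h15m = 06:00 Rasax Administrative Region (rolling into the next day, 7 October 2028).

06:00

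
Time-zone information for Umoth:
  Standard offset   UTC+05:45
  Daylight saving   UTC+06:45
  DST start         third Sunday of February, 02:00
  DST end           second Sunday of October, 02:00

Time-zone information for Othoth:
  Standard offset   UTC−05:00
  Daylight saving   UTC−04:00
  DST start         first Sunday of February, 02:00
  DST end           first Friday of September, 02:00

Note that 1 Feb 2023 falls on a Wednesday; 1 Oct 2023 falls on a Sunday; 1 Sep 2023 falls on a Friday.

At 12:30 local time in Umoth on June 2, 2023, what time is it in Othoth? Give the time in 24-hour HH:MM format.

01:45

1 February 2023 is a Wednesday, so the first Sunday is February 5 and the third is February 19.
1 October 2023 is a Sunday, so the first Sunday is October 1 and the second is October 8.
June 2, 2023 lies within the daylight-saving period (19 February – 8 October), so Umoth is on daylight time, UTC+06:45.
12:30 Umoth − 6h45m = 05:45 UTC.
1 February 2023 is a Wednesday, so the first Sunday is February 5.
1 September 2023 is a Friday, so the first Friday is September 1.
At the standard offset (UTC−05:00), 05:45 UTC − 5h = 00:45 Othoth standard time.
The standard-time date in Othoth, June 2, 2023, lies within the daylight-saving period (5 February – 1 September), so Othoth is on daylight time, UTC−04:00.
05:45 UTC − 4h = 01:45 Othoth.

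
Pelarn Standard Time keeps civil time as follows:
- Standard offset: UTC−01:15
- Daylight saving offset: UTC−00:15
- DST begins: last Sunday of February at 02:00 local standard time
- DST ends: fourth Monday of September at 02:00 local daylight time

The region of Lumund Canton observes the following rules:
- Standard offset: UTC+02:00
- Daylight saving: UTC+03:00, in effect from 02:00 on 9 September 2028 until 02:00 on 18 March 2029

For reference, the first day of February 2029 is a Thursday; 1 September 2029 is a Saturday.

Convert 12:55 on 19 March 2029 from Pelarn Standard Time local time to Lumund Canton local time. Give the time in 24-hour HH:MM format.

1 February 2029 is a Thursday, so Sundays fall on 4, 11, 18, 25; the last is February 25.
1 September 2029 is a Saturday, so the first Monday is September 3 and the fourth is September 24.
19 March 2029 falls between 25 February and 24 September, so daylight saving is in effect and Pelarn Standard Time is at UTC−00:15.
12:55 Pelarn Standard Time + 0h15m = 13:10 UTC.
At the standard offset (UTC+02:00), 13:10 UTC + 2h = 15:10 Lumund Canton standard time.
The standard-time date in Lumund Canton, 19 March 2029, does not fall between 9 September 2028 and 18 March 2029, so daylight saving is not in effect and Lumund Canton is at UTC+02:00.
13:10 UTC + 2h = 15:10 Lumund Canton.

15:10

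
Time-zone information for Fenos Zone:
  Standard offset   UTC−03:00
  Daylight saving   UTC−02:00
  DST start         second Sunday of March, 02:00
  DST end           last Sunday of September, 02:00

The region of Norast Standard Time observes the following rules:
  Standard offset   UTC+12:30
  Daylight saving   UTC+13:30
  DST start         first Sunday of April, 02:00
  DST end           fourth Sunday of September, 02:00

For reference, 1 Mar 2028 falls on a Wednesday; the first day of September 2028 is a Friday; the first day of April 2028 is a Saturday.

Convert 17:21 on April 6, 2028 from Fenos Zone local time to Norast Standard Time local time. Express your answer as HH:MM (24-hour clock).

08:51

1 March 2028 is a Wednesday, so the first Sunday is March 5 and the second is March 12.
1 September 2028 is a Friday, so Sundays fall on 3, 10, 17, 24; the last is September 24.
Daylight saving runs 12 March – 24 September; April 6, 2028 is inside that window, so Fenos Zone is at UTC−02:00.
17:21 Fenos Zone + 2h = 19:21 UTC.
1 April 2028 is a Saturday, so the first Sunday is April 2.
1 September 2028 is a Friday, so the first Sunday is September 3 and the fourth is September 24.
At the standard offset (UTC+12:30), 19:21 UTC + 12h30m = 07:51 Norast Standard Time standard time (rolling into the next day, 7 April 2028).
Daylight saving runs 2 April – 24 September; the standard-time date in Norast Standard Time, April 7, 2028, is inside that window, so Norast Standard Time is at UTC+13:30.
19:21 UTC + 13h30m = 08:51 Norast Standard Time (rolling into the next day, 7 April 2028).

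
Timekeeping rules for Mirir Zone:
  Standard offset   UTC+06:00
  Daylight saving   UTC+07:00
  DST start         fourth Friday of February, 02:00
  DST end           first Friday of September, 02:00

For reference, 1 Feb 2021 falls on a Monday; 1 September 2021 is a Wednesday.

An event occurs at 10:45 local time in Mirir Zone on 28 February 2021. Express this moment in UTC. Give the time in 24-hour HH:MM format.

1 February 2021 is a Monday, so the first Friday is February 5 and the fourth is February 26.
1 September 2021 is a Wednesday, so the first Friday is September 3.
28 February 2021 lies within the daylight-saving period (26 February – 3 September), so Mirir Zone is on daylight time, UTC+07:00.
10:45 local − 7h = 03:45 UTC.

03:45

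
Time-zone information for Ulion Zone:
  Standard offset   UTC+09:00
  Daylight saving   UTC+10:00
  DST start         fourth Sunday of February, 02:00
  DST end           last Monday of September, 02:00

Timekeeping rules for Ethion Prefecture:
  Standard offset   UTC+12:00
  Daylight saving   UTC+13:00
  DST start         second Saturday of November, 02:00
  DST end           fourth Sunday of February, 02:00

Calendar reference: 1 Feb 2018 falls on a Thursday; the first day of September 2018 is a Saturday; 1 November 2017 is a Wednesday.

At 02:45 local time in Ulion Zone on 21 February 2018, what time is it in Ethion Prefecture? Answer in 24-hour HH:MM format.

1 February 2018 is a Thursday, so the first Sunday is February 4 and the fourth is February 25.
1 September 2018 is a Saturday, so Mondays fall on 3, 10, 17, 24; the last is September 24.
21 February 2018 is outside the daylight-saving period (25 February – 24 September), so Ulion Zone is on standard time, UTC+09:00.
02:45 Ulion Zone − 9h = 17:45 UTC (rolling into the previous day, 20 February 2018).
1 November 2017 is a Wednesday, so the first Saturday is November 4 and the second is November 11.
1 February 2018 is a Thursday, so the first Sunday is February 4 and the fourth is February 25.
At the standard offset (UTC+12:00), 17:45 UTC + 12h = 05:45 Ethion Prefecture standard time (rolling into the next day, 21 February 2018).
The standard-time date in Ethion Prefecture, 21 February 2018, falls between 11 November 2017 and 25 February 2018, so daylight saving is in effect and Ethion Prefecture is at UTC+13:00.
17:45 UTC + 13h = 06:45 Ethion Prefecture (rolling into the next day, 21 February 2018).

06:45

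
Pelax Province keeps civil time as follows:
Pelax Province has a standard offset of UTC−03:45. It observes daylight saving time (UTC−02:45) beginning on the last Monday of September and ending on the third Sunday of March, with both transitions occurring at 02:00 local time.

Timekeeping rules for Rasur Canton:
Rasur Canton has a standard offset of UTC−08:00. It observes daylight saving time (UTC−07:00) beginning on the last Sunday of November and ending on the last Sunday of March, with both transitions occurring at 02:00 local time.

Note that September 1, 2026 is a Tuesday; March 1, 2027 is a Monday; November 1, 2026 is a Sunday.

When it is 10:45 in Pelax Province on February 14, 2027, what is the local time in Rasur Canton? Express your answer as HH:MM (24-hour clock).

1 September 2026 is a Tuesday, so Mondays fall on 7, 14, 21, 28; the last is September 28.
1 March 2027 is a Monday, so the first Sunday is March 7 and the third is March 21.
February 14, 2027 lies within the daylight-saving period (28 September 2026 – 21 March 2027), so Pelax Province is on daylight time, UTC−02:45.
10:45 Pelax Province + 2h45m = 13:30 UTC.
1 November 2026 is a Sunday, so Sundays fall on 1, 8, 15, 22, 29; the last is November 29.
1 March 2027 is a Monday, so Sundays fall on 7, 14, 21, 28; the last is March 28.
At the standard offset (UTC−08:00), 13:30 UTC − 8h = 05:30 Rasur Canton standard time.
The standard-time date in Rasur Canton, February 14, 2027, lies within the daylight-saving period (29 November 2026 – 28 March 2027), so Rasur Canton is on daylight time, UTC−07:00.
13:30 UTC − 7h = 06:30 Rasur Canton.

06:30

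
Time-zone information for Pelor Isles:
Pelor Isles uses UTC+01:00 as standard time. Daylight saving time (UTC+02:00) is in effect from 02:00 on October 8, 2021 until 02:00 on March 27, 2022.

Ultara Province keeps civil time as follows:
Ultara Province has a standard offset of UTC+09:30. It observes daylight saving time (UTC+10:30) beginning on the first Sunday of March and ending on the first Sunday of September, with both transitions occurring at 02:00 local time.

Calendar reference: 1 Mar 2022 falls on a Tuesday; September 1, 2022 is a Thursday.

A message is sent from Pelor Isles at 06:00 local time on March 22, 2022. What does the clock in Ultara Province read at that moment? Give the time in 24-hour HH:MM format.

Daylight saving runs 8 October 2021 – 27 March 2022; March 22, 2022 is inside that window, so Pelor Isles is at UTC+02:00.
06:00 Pelor Isles − 2h = 04:00 UTC.
1 March 2022 is a Tuesday, so the first Sunday is March 6.
1 September 2022 is a Thursday, so the first Sunday is September 4.
At the standard offset (UTC+09:30), 04:00 UTC + 9h30m = 13:30 Ultara Province standard time.
The standard-time date in Ultara Province, March 22, 2022, falls between 6 March and 4 September, so daylight saving is in effect and Ultara Province is at UTC+10:30.
04:00 UTC + 10h30m = 14:30 Ultara Province.

14:30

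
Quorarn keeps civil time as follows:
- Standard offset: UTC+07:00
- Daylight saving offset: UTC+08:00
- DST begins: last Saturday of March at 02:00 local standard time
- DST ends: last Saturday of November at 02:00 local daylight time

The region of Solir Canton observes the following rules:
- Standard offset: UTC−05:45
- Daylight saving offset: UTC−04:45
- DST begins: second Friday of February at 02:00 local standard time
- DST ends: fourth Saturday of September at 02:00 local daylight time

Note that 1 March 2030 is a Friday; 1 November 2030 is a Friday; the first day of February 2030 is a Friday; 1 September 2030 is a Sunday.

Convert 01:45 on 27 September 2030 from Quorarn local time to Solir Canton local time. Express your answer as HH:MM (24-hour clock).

1 March 2030 is a Friday, so Saturdays fall on 2, 9, 16, 23, 30; the last is March 30.
1 November 2030 is a Friday, so Saturdays fall on 2, 9, 16, 23, 30; the last is November 30.
27 September 2030 falls between 30 March and 30 November, so daylight saving is in effect and Quorarn is at UTC+08:00.
01:45 Quorarn − 8h = 17:45 UTC (rolling into the previous day, 26 September 2030).
1 February 2030 is a Friday, so the first Friday is February 1 and the second is February 8.
1 September 2030 is a Sunday, so the first Saturday is September 7 and the fourth is September 28.
At the standard offset (UTC−05:45), 17:45 UTC − 5h45m = 12:00 Solir Canton standard time.
The standard-time date in Solir Canton, 26 September 2030, falls between 8 February and 28 September, so daylight saving is in effect and Solir Canton is at UTC−04:45.
17:45 UTC − 4h45m = 13:00 Solir Canton.

13:00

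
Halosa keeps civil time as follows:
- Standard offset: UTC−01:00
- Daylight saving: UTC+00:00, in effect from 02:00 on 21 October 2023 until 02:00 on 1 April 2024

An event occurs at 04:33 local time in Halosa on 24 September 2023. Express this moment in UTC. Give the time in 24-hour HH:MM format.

24 September 2023 does not fall between 21 October 2023 and 1 April 2024, so daylight saving is not in effect and Halosa is at UTC−01:00.
04:33 local + 1h = 05:33 UTC.

05:33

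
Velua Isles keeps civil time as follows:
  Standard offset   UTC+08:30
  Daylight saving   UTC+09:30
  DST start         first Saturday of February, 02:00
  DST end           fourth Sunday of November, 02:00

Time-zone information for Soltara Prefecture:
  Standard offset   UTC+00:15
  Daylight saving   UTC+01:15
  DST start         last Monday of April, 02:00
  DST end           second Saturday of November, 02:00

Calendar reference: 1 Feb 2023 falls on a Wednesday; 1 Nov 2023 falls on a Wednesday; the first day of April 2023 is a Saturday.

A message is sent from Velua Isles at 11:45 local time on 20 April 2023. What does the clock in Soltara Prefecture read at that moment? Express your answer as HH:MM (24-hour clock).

02:30

1 February 2023 is a Wednesday, so the first Saturday is February 4.
1 November 2023 is a Wednesday, so the first Sunday is November 5 and the fourth is November 26.
20 April 2023 falls between 4 February and 26 November, so daylight saving is in effect and Velua Isles is at UTC+09:30.
11:45 Velua Isles − 9h30m = 02:15 UTC.
1 April 2023 is a Saturday, so Mondays fall on 3, 10, 17, 24; the last is April 24.
1 November 2023 is a Wednesday, so the first Saturday is November 4 and the second is November 11.
At the standard offset (UTC+00:15), 02:15 UTC + 0h15m = 02:30 Soltara Prefecture standard time.
The standard-time date in Soltara Prefecture, 20 April 2023, does not fall between 24 April and 11 November, so daylight saving is not in effect and Soltara Prefecture is at UTC+00:15.
02:15 UTC + 0h15m = 02:30 Soltara Prefecture.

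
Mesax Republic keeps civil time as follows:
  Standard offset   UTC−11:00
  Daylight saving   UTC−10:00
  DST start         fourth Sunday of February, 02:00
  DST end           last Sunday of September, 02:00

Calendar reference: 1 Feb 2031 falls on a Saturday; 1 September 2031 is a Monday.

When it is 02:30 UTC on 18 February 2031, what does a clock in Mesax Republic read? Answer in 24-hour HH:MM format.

1 February 2031 is a Saturday, so the first Sunday is February 2 and the fourth is February 23.
1 September 2031 is a Monday, so Sundays fall on 7, 14, 21, 28; the last is September 28.
At the standard offset (UTC−11:00), 02:30 UTC − 11h = 15:30 Mesax Republic standard time (rolling into the previous day, 17 February 2031).
The standard-time date in Mesax Republic, 17 February 2031, does not fall between 23 February and 28 September, so daylight saving is not in effect and Mesax Republic is at UTC−11:00.
02:30 UTC − 11h = 15:30 local (rolling into the previous day, 17 February 2031).

15:30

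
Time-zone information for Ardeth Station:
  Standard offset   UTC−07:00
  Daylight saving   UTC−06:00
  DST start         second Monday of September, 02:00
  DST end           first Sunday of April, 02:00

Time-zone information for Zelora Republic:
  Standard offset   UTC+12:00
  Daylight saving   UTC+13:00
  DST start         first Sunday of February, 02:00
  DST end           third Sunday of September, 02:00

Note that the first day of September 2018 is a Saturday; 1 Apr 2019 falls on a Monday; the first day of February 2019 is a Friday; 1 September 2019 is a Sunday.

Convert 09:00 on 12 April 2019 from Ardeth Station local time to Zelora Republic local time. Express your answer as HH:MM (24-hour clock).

05:00

1 September 2018 is a Saturday, so the first Monday is September 3 and the second is September 10.
1 April 2019 is a Monday, so the first Sunday is April 7.
12 April 2019 does not fall between 10 September 2018 and 7 April 2019, so daylight saving is not in effect and Ardeth Station is at UTC−07:00.
09:00 Ardeth Station + 7h = 16:00 UTC.
1 February 2019 is a Friday, so the first Sunday is February 3.
1 September 2019 is a Sunday, so the first Sunday is September 1 and the third is September 15.
At the standard offset (UTC+12:00), 16:00 UTC + 12h = 04:00 Zelora Republic standard time (rolling into the next day, 13 April 2019).
The standard-time date in Zelora Republic, 13 April 2019, falls between 3 February and 15 September, so daylight saving is in effect and Zelora Republic is at UTC+13:00.
16:00 UTC + 13h = 05:00 Zelora Republic (rolling into the next day, 13 April 2019).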